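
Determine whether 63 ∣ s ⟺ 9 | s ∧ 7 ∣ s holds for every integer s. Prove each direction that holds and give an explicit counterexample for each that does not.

[⇒] If 63 ∣ s, write s = 63q. Since 63 = 7·9, s = 9·(7q), so 9 ∣ s; and since 63 = 9·7, s = 7·(9q), so 7 ∣ s.

[⇐] Suppose 9 ∣ s and 7 ∣ s. Any common multiple of 9 and 7 is a multiple of their lcm; here gcd(9, 7) = 1, so lcm(9, 7) = 9·7 = 63, so 63 ∣ s.

The biconditional holds.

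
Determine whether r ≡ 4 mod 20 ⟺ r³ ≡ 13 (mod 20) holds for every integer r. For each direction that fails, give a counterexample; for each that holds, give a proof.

Neither implication holds.

(⇒) This fails: take r = 4. Then 4 ≡ 4 (mod 20), but 4³ = 64 ≡ 4 (mod 20), not 13.

(⇐) This fails: take r = 17. Then 17³ = 4913 ≡ 13 (mod 20), yet 17 ≡ 17 (mod 20), not 4.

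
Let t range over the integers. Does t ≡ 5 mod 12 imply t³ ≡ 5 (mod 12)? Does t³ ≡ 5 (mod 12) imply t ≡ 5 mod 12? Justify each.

(⇐) Suppose t³ ≡ 5 (mod 12). The only residue r in {0, …, 11} with r³ ≡ 5 (mod 12) is r = 5, so t ≡ 5 (mod 12).

(⇒) Suppose t ≡ 5 mod 12. Write t = 12j + 5. Then (12j + 5)³ = 1728j³ + 2160j² + 900j + 125 = 12(144j³ + 180j² + 75j + 10) + 5, so t³ ≡ 5 (mod 12).

The biconditional holds.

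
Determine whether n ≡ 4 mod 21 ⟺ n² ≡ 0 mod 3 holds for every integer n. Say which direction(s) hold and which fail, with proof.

Neither implication holds.

(⟹) This fails: take n = 4. Then 4 ≡ 4 (mod 21), but 4² = 16 ≡ 1 (mod 3), not 0.

(⟸) This fails: take n = 0. Then 0² = 0 ≡ 0 (mod 3), yet 0 ≡ 0 (mod 21), not 4.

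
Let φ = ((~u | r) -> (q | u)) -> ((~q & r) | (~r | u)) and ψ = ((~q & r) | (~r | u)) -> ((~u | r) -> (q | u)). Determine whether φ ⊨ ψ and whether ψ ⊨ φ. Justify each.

(→) This fails. Under u = F, r = F, q = F, the left side is true but the right side is false.

(←) This fails. Under u = F, r = T, q = T, the left side is false but the right side is true.

(⇒) fails and (⇐) fails.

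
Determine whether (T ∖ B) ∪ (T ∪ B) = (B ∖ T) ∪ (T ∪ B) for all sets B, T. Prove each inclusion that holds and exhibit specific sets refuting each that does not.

Both inclusions hold.

(⟹) Let x ∈ (T ∖ B) ∪ (T ∪ B). Then either x ∈ B and x ∉ T; or x ∈ T and x ∉ B; or x ∈ B ∩ T. In each case x ∈ (B ∖ T) ∪ (T ∪ B), so (T ∖ B) ∪ (T ∪ B) ⊆ (B ∖ T) ∪ (T ∪ B).

(⟸) Let x ∈ (B ∖ T) ∪ (T ∪ B). Then either x ∈ B and x ∉ T; or x ∈ T and x ∉ B; or x ∈ B ∩ T. In each case x ∈ (T ∖ B) ∪ (T ∪ B), so (B ∖ T) ∪ (T ∪ B) ⊆ (T ∖ B) ∪ (T ∪ B).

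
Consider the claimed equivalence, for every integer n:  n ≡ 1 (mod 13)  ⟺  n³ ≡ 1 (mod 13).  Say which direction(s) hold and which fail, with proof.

(⇒) Suppose n ≡ 1 (mod 13). Write n = 13j + 1. Then (13j + 1)³ = 2197j³ + 507j² + 39j + 1 = 13(169j³ + 39j² + 3j) + 1, so n³ ≡ 1 (mod 13).

(⇐) This fails: take n = 3. Then 3³ = 27 ≡ 1 (mod 13), yet 3 ≡ 3 (mod 13), not 1.

Only the forward implication holds.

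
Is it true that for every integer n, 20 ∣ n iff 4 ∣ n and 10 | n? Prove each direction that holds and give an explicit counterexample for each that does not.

(→) If 20 ∣ n, write n = 20q. Since 20 = 5·4, n = 4·(5q), so 4 ∣ n; and since 20 = 2·10, n = 10·(2q), so 10 ∣ n.

(←) Suppose 4 ∣ n and 10 ∣ n. Any common multiple of 4 and 10 is a multiple of their lcm; here lcm(4, 10) = 4·10/gcd(4, 10) = 40/2 = 20, so 20 ∣ n.

Both directions hold.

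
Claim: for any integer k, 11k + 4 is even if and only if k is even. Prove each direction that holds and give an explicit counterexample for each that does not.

Forward direction. Suppose 11k + 4 is even. Since 11 is odd, 11k and k have the same parity, so 11k + 4 ≡ k + 4 (mod 2). As 4 is even, 11k + 4 is even exactly when k is even. Thus k is even.

Converse. Suppose k is even; write k = 2j. Then 11k + 4 = 11·(2j) + 4 = 2·11j + 4, which is even.

Both directions hold; the statement is true.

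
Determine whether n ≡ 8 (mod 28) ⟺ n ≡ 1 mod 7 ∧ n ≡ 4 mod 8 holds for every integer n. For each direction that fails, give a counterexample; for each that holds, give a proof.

Not equivalent: only (⇐) holds.

Forward direction. This fails: n = 8 gives 8 ≡ 8 (mod 28) but 8 ≡ 0 (mod 8), so the conjunction on the right does not hold.

Converse. If n ≡ 1 (mod 7) and n ≡ 4 (mod 8), then by the Chinese remainder theorem n ≡ 36 (mod 56). Since 36 ≡ 8 (mod 28) and 28 ∣ 56, we get n ≡ 8 (mod 28).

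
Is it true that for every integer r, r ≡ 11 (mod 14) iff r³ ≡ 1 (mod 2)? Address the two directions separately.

(⟹) Suppose r ≡ 11 (mod 14). Then r³ ≡ 11³ = 1331 (mod 14), and since 2 ∣ 14, also r³ ≡ 1 (mod 2).

(⟸) This fails: take r = 1. Then 1³ = 1 ≡ 1 (mod 2), yet 1 ≡ 1 (mod 14), not 11.

Not equivalent: only (⇒) holds.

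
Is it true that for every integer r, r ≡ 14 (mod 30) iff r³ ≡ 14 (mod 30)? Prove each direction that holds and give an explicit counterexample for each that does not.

Both implications hold.

(←) Suppose r³ ≡ 14 (mod 30). The only residue r in {0, …, 29} with r³ ≡ 14 (mod 30) is r = 14, so r ≡ 14 (mod 30).

(→) Suppose r ≡ 14 (mod 30). Write r = 30j + 14. Then (30j + 14)³ = 27000j³ + 37800j² + 17640j + 2744 = 30(900j³ + 1260j² + 588j + 91) + 14, so r³ ≡ 14 (mod 30).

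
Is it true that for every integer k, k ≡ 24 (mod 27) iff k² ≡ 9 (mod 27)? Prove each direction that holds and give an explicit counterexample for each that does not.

(⟹) Suppose k ≡ 24 (mod 27). Write k = 27j + 24. Then (27j + 24)² = 729j² + 1296j + 576 = 27(27j² + 48j + 21) + 9, so k² ≡ 9 (mod 27).

(⟸) This fails: take k = 3. Then 3² = 9 ≡ 9 (mod 27), yet 3 ≡ 3 (mod 27), not 24.

Only the forward direction holds.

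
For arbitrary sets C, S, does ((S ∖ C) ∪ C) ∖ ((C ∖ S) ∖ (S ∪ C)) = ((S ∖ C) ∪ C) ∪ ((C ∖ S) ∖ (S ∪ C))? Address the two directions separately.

(⊇) Let x ∈ ((S ∖ C) ∪ C) ∪ ((C ∖ S) ∖ (S ∪ C)). Then either x ∈ C and x ∉ S; or x ∈ S and x ∉ C; or x ∈ C ∩ S. In each case x ∈ ((S ∖ C) ∪ C) ∖ ((C ∖ S) ∖ (S ∪ C)), so ((S ∖ C) ∪ C) ∪ ((C ∖ S) ∖ (S ∪ C)) ⊆ ((S ∖ C) ∪ C) ∖ ((C ∖ S) ∖ (S ∪ C)).

(⊆) Let x ∈ ((S ∖ C) ∪ C) ∖ ((C ∖ S) ∖ (S ∪ C)). Then either x ∈ C and x ∉ S; or x ∈ S and x ∉ C; or x ∈ C ∩ S. In each case x ∈ ((S ∖ C) ∪ C) ∪ ((C ∖ S) ∖ (S ∪ C)), so ((S ∖ C) ∪ C) ∖ ((C ∖ S) ∖ (S ∪ C)) ⊆ ((S ∖ C) ∪ C) ∪ ((C ∖ S) ∖ (S ∪ C)).

The two sets are equal.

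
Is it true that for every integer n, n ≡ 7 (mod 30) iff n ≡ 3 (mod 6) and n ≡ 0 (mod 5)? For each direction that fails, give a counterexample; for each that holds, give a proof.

Neither implication holds.

(⟹) This fails: n = 7 gives 7 ≡ 7 (mod 30) but 7 ≡ 1 (mod 6), so the conjunction on the right does not hold.

(⟸) This fails: n = 15 satisfies both congruences on the right (15 ≡ 3 mod 6 and 15 ≡ 0 mod 5) yet 15 ≡ 15 (mod 30), not 7.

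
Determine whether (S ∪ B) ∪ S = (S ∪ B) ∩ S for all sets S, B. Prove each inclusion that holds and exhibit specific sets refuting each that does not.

The sets are not equal: only the reverse inclusion holds.

(⊆) This inclusion fails. Take S = ∅, B = {1}; then 1 ∈ (S ∪ B) ∪ S but 1 ∉ (S ∪ B) ∩ S.

(⊇) Let x ∈ (S ∪ B) ∩ S. Then either x ∈ S and x ∉ B; or x ∈ S ∩ B. In each case x ∈ (S ∪ B) ∪ S, so (S ∪ B) ∩ S ⊆ (S ∪ B) ∪ S.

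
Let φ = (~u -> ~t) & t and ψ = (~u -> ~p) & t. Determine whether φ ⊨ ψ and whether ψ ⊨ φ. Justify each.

Forward direction. Assume the antecedent. If p is true, the antecedent forces (p = T, u = T, t = T), and (~u -> ~p) & t holds there. If p is false, the antecedent forces (p = F, u = T, t = T), and (~u -> ~p) & t holds there. Either way (~u -> ~p) & t holds.

Converse. This fails. Under p = F, u = F, t = T, the left side is false but the right side is true.

Only the forward implication holds.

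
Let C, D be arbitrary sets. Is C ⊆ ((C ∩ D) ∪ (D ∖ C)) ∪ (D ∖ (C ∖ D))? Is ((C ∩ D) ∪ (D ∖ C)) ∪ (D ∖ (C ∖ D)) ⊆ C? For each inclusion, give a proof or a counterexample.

Both inclusions fail.

Forward inclusion. This inclusion fails. Take C = {1}, D = ∅; then 1 ∈ C but 1 ∉ ((C ∩ D) ∪ (D ∖ C)) ∪ (D ∖ (C ∖ D)).

Reverse inclusion. This inclusion fails. Take C = ∅, D = {1}; then 1 ∈ ((C ∩ D) ∪ (D ∖ C)) ∪ (D ∖ (C ∖ D)) but 1 ∉ C.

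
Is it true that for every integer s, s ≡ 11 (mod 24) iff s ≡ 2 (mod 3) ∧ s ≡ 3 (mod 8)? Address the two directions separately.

Converse. If s ≡ 2 (mod 3) and s ≡ 3 (mod 8), then by the Chinese remainder theorem s ≡ 11 (mod 24). This is exactly s ≡ 11 (mod 24).

Forward direction. Suppose s ≡ 11 (mod 24); write s = 24j + 11. Since 3 ∣ 24, reducing mod 3 gives s ≡ 11 ≡ 2 (mod 3); since 8 ∣ 24, reducing mod 8 gives s ≡ 11 ≡ 3 (mod 8).

Both implications hold.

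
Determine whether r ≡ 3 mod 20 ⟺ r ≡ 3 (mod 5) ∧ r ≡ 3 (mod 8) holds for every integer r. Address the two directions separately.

(⟹) This fails: r = 23 gives 23 ≡ 3 (mod 20) but 23 ≡ 7 (mod 8), so the conjunction on the right does not hold.

(⟸) Conversely, if r ≡ 3 (mod 5) and r ≡ 3 (mod 8), then by the Chinese remainder theorem r ≡ 3 (mod 40). Since 3 ≡ 3 (mod 20) and 20 ∣ 40, we get r ≡ 3 (mod 20).

Not equivalent: only (⇐) holds.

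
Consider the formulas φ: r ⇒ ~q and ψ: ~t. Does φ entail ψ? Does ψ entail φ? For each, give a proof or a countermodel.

(⇒) fails and (⇐) fails.

(→) This fails. Under q = F, t = T, r = F, the left side is true but the right side is false.

(←) This fails. Under q = T, t = F, r = T, the left side is false but the right side is true.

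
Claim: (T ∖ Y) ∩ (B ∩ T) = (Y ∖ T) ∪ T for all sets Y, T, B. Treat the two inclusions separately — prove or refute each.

(⊆) Let x ∈ (T ∖ Y) ∩ (B ∩ T). Then x ∈ T ∩ B and x ∉ Y, from which x ∈ (Y ∖ T) ∪ T.

(⊇) This inclusion fails. Take Y = {1}, T = ∅, B = ∅; then 1 ∈ (Y ∖ T) ∪ T but 1 ∉ (T ∖ Y) ∩ (B ∩ T).

(⊆) holds; (⊇) fails.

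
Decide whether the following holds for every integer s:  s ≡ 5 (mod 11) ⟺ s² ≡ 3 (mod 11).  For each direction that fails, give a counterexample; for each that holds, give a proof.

Only the forward direction holds.

Forward direction. Suppose s ≡ 5 (mod 11). Write s = 11j + 5. Then (11j + 5)² = 121j² + 110j + 25 = 11(11j² + 10j + 2) + 3, so s² ≡ 3 (mod 11).

Converse. This fails: take s = 6. Then 6² = 36 ≡ 3 (mod 11), yet 6 ≡ 6 (mod 11), not 5.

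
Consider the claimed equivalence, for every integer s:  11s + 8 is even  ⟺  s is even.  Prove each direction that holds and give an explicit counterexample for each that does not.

Both directions hold; the statement is true.

(⟹) Suppose 11s + 8 is even. Since 11 is odd, 11s and s have the same parity, so 11s + 8 ≡ s + 8 (mod 2). As 8 is even, 11s + 8 is even exactly when s is even. Thus s is even.

(⟸) Conversely, suppose s is even; write s = 2j. Then 11s + 8 = 11·(2j) + 8 = 2·11j + 8, which is even.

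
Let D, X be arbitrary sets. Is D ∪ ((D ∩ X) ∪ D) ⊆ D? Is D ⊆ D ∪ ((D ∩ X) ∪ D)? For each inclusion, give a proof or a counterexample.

(⊇) Let x ∈ D. Then either x ∈ D and x ∉ X; or x ∈ D ∩ X. In each case x ∈ D ∪ ((D ∩ X) ∪ D), so D ⊆ D ∪ ((D ∩ X) ∪ D).

(⊆) Let x ∈ D ∪ ((D ∩ X) ∪ D). Then either x ∈ D and x ∉ X; or x ∈ D ∩ X. In each case x ∈ D, so D ∪ ((D ∩ X) ∪ D) ⊆ D.

Both inclusions hold.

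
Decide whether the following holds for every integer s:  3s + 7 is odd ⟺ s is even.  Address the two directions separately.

Both implications hold.

(⟹) Suppose 3s + 7 is odd. Since 3 is odd, 3s and s have the same parity, so 3s + 7 ≡ s + 7 (mod 2). As 7 is odd, 3s + 7 is odd exactly when s is even. Thus s is even.

(⟸) Conversely, suppose s is even; write s = 2j. Then 3s + 7 = 3·(2j) + 7 = 2·3j + 7, which is odd.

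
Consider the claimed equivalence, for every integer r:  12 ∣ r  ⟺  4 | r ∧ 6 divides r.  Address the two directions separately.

Both directions hold.

Forward direction. If 12 ∣ r, write r = 12q. Since 12 = 3·4, r = 4·(3q), so 4 ∣ r; and since 12 = 2·6, r = 6·(2q), so 6 ∣ r.

Converse. Suppose 4 ∣ r and 6 ∣ r. Any common multiple of 4 and 6 is a multiple of their lcm; here lcm(4, 6) = 4·6/gcd(4, 6) = 24/2 = 12, so 12 ∣ r.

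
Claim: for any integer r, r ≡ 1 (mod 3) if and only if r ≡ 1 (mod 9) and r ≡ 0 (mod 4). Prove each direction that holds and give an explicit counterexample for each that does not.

Not equivalent: only (⇐) holds.

(⟹) This fails: r = 1 gives 1 ≡ 1 (mod 3) but 1 ≡ 1 (mod 4), so the conjunction on the right does not hold.

(⟸) Conversely, if r ≡ 1 (mod 9) and r ≡ 0 (mod 4), then by the Chinese remainder theorem r ≡ 28 (mod 36). Since 28 ≡ 1 (mod 3) and 3 ∣ 36, we get r ≡ 1 (mod 3).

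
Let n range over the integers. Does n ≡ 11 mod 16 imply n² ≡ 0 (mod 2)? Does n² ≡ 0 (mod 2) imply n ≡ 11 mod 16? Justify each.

[⇒] This fails: take n = 11. Then 11 ≡ 11 (mod 16), but 11² = 121 ≡ 1 (mod 2), not 0.

[⇐] This fails: take n = 0. Then 0² = 0 ≡ 0 (mod 2), yet 0 ≡ 0 (mod 16), not 11.

Neither direction holds.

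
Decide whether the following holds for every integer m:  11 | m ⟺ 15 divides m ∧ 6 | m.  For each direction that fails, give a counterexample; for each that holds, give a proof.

Both directions fail.

[⇒] This fails: take m = 11. Certainly 11 ∣ 11, but 15 ∤ 11.

[⇐] This fails: take m = 30. Both 15 ∣ 30 and 6 ∣ 30, yet 30 is not a multiple of 11 (since 30 = 2·11 + 8), so 11 ∤ 30.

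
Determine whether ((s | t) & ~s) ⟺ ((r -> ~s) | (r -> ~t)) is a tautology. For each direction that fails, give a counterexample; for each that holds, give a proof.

(⇒) Assume the antecedent. If r is true, the antecedent forces (r = T, t = T, s = F), and (r -> ~s) | (r -> ~t) holds there. If r is false, (r -> ~s) | (r -> ~t) reduces to true regardless of the other variables. Either way (r -> ~s) | (r -> ~t) holds.

(⇐) This fails. Under r = F, t = F, s = F, the left side is false but the right side is true.

Only the forward direction holds.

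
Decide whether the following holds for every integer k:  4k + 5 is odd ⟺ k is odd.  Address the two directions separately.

Forward direction. This fails: take k = 4. Then 4k + 5 = 21, which is odd, yet k = 4 is even, not odd.

Converse. Suppose k is odd. Since 4 is even, 4k is even for every k, so 4k + 5 has the same parity as 5, which is odd. Hence 4k + 5 is odd.

The forward direction fails; the converse holds.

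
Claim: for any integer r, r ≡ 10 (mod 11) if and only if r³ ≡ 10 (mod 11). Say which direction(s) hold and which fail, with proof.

Both directions hold; the statement is true.

(⟹) Suppose r ≡ 10 (mod 11). Write r = 11j + 10. Then (11j + 10)³ = 1331j³ + 3630j² + 3300j + 1000 = 11(121j³ + 330j² + 300j + 90) + 10, so r³ ≡ 10 (mod 11).

(⟸) For the converse, argue contrapositively. If r ≢ 10 (mod 11), then r is congruent to one of 0, 1, 2, 3, 4, 5, 6, 7, 8, 9 modulo 11, and these give r³ ≡ 0, 1, 8, 5, 9, 4, 7, 2, 6, 3 respectively — never 10.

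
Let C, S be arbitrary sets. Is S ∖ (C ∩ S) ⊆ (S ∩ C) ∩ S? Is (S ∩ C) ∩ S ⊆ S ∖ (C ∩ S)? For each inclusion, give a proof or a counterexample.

Both inclusions fail.

(⊆) This inclusion fails. Take C = ∅, S = {1}; then 1 ∈ S ∖ (C ∩ S) but 1 ∉ (S ∩ C) ∩ S.

(⊇) This inclusion fails. Take C = {1}, S = {1}; then 1 ∈ (S ∩ C) ∩ S but 1 ∉ S ∖ (C ∩ S).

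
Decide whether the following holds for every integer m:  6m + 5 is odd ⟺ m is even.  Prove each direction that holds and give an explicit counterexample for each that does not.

[⇒] This fails: take m = 1. Then 6m + 5 = 11, which is odd, yet m = 1 is odd, not even.

[⇐] Suppose m is even. Since 6 is even, 6m is even for every m, so 6m + 5 has the same parity as 5, which is odd. Hence 6m + 5 is odd.

Not equivalent: only (⇐) holds.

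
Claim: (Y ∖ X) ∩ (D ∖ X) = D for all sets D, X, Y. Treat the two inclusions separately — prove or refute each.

(⟹) Let x ∈ (Y ∖ X) ∩ (D ∖ X). Then x ∈ D ∩ Y and x ∉ X, from which x ∈ D.

(⟸) This inclusion fails. Take D = {1}, X = ∅, Y = ∅; then 1 ∈ D but 1 ∉ (Y ∖ X) ∩ (D ∖ X).

Only the forward inclusion holds.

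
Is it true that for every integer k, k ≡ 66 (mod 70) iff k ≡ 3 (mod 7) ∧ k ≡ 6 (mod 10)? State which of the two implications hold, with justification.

Forward direction. Suppose k ≡ 66 (mod 70); write k = 70j + 66. Since 7 ∣ 70, reducing mod 7 gives k ≡ 66 ≡ 3 (mod 7); since 10 ∣ 70, reducing mod 10 gives k ≡ 66 ≡ 6 (mod 10).

Converse. If k ≡ 3 (mod 7) and k ≡ 6 (mod 10), then by the Chinese remainder theorem k ≡ 66 (mod 70). This is exactly k ≡ 66 (mod 70).

The biconditional holds.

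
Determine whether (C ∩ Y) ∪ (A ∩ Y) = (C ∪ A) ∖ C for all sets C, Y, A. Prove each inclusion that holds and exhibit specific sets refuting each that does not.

(⊆) This inclusion fails. Take C = {1}, Y = {1}, A = ∅; then 1 ∈ (C ∩ Y) ∪ (A ∩ Y) but 1 ∉ (C ∪ A) ∖ C.

(⊇) This inclusion fails. Take C = ∅, Y = ∅, A = {1}; then 1 ∈ (C ∪ A) ∖ C but 1 ∉ (C ∩ Y) ∪ (A ∩ Y).

(⊆) fails and (⊇) fails.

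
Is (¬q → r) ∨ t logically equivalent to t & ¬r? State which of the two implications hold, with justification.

(⟸) Assume the antecedent. If r is true, the antecedent cannot hold. If r is false, the antecedent forces (r = F, t = T, q = F) or (r = F, t = T, q = T), and (¬q → r) ∨ t holds there. Either way (¬q → r) ∨ t holds.

(⟹) This fails. Under r = T, t = F, q = F, the left side is true but the right side is false.

Only the converse holds.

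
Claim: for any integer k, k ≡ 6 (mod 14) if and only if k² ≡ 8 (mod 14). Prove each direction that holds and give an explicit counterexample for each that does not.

Forward direction. Suppose k ≡ 6 (mod 14). Write k = 14j + 6. Then (14j + 6)² = 196j² + 168j + 36 = 14(14j² + 12j + 2) + 8, so k² ≡ 8 (mod 14).

Converse. This fails: take k = 8. Then 8² = 64 ≡ 8 (mod 14), yet 8 ≡ 8 (mod 14), not 6.

Only the forward direction holds.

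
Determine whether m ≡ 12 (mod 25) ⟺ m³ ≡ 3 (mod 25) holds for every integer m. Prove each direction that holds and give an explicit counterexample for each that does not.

The biconditional holds.

Forward direction. Suppose m ≡ 12 (mod 25). Write m = 25j + 12. Then (25j + 12)³ = 15625j³ + 22500j² + 10800j + 1728 = 25(625j³ + 900j² + 432j + 69) + 3, so m³ ≡ 3 (mod 25).

Converse. Suppose m³ ≡ 3 (mod 25). The only residue r in {0, …, 24} with r³ ≡ 3 (mod 25) is r = 12, so m ≡ 12 (mod 25).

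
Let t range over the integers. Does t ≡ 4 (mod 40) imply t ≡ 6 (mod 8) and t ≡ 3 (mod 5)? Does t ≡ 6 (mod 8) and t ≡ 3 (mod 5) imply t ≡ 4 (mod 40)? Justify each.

Neither implication holds.

Forward direction. This fails: t = 4 gives 4 ≡ 4 (mod 40) but 4 ≡ 4 (mod 8), so the conjunction on the right does not hold.

Converse. This fails: t = 38 satisfies both congruences on the right (38 ≡ 6 mod 8 and 38 ≡ 3 mod 5) yet 38 ≡ 38 (mod 40), not 4.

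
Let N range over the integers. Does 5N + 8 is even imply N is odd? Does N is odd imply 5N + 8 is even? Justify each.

Both directions fail.

Forward direction. This fails: N = 2 gives 5N + 8 = 18, which is even, but 2 is even, not odd.

Converse. This also fails: N = 7 is odd, but 5N + 8 = 43 is odd, not even.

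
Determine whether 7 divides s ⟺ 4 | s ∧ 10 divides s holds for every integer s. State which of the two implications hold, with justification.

Neither implication holds.

(⟹) This fails: take s = 7. Certainly 7 ∣ 7, but 4 ∤ 7.

(⟸) This fails: take s = 20. Both 4 ∣ 20 and 10 ∣ 20, yet 20 is not a multiple of 7 (since 20 = 2·7 + 6), so 7 ∤ 20.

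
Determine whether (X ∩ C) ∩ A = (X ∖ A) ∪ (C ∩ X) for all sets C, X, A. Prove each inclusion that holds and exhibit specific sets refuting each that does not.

(⊆) Let x ∈ (X ∩ C) ∩ A. Then x ∈ C ∩ X ∩ A, from which x ∈ (X ∖ A) ∪ (C ∩ X).

(⊇) This inclusion fails. Take C = ∅, X = {1}, A = ∅; then 1 ∈ (X ∖ A) ∪ (C ∩ X) but 1 ∉ (X ∩ C) ∩ A.

Only the forward inclusion holds.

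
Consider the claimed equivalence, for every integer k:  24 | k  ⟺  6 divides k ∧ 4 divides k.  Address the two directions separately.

(⇒) holds; (⇐) fails.

(⟹) If 24 ∣ k, write k = 24q. Since 24 = 4·6, k = 6·(4q), so 6 ∣ k; and since 24 = 6·4, k = 4·(6q), so 4 ∣ k.

(⟸) This fails: take k = 12. Both 6 ∣ 12 and 4 ∣ 12, yet 12 is not a multiple of 24 (since 12 = 0·24 + 12), so 24 ∤ 12.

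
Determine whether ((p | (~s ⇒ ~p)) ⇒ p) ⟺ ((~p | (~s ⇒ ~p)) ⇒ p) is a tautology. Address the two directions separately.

The biconditional holds.

(→) Assume the antecedent. If p is true, (~p | (~s ⇒ ~p)) ⇒ p reduces to true regardless of the other variables. If p is false, the antecedent cannot hold. Either way (~p | (~s ⇒ ~p)) ⇒ p holds.

(←) Assume the antecedent. If p is true, (p | (~s ⇒ ~p)) ⇒ p reduces to true regardless of the other variables. If p is false, the antecedent cannot hold. Either way (p | (~s ⇒ ~p)) ⇒ p holds.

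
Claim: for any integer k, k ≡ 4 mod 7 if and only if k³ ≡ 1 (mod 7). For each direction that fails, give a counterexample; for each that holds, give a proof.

Only the forward direction holds.

(⇒) Suppose k ≡ 4 mod 7. Write k = 7j + 4. Then (7j + 4)³ = 343j³ + 588j² + 336j + 64 = 7(49j³ + 84j² + 48j + 9) + 1, so k³ ≡ 1 (mod 7).

(⇐) This fails: take k = 1. Then 1³ = 1 ≡ 1 (mod 7), yet 1 ≡ 1 (mod 7), not 4.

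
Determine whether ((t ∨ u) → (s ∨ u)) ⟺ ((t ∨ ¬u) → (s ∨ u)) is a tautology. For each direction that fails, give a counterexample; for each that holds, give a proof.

Not equivalent: only (⇐) holds.

[⇒] This fails. Under s = F, t = F, u = F, the left side is true but the right side is false.

[⇐] Assume the antecedent. If s is true, (t ∨ u) → (s ∨ u) reduces to true regardless of the other variables. If s is false, the antecedent forces (s = F, t = F, u = T) or (s = F, t = T, u = T), and (t ∨ u) → (s ∨ u) holds there. Either way (t ∨ u) → (s ∨ u) holds.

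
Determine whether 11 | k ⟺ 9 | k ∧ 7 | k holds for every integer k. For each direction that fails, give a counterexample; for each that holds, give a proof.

Neither implication holds.

(→) This fails: take k = 11. Certainly 11 ∣ 11, but 9 ∤ 11.

(←) This fails: take k = 63. Both 9 ∣ 63 and 7 ∣ 63, yet 63 is not a multiple of 11 (since 63 = 5·11 + 8), so 11 ∤ 63.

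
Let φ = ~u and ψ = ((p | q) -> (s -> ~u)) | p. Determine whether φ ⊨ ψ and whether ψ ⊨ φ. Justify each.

[⇒] Assume the antecedent. If u is true, the antecedent cannot hold. If u is false, ((p | q) -> (s -> ~u)) | p reduces to true regardless of the other variables. Either way ((p | q) -> (s -> ~u)) | p holds.

[⇐] This fails. Under s = F, q = F, p = F, u = T, the left side is false but the right side is true.

(⇒) holds; (⇐) fails.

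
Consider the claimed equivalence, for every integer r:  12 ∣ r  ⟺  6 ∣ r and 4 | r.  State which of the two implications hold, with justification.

Equivalent; both directions hold.

(⇒) If 12 ∣ r, write r = 12q. Since 12 = 2·6, r = 6·(2q), so 6 ∣ r; and since 12 = 3·4, r = 4·(3q), so 4 ∣ r.

(⇐) Suppose 6 ∣ r and 4 ∣ r. Any common multiple of 6 and 4 is a multiple of their lcm; here lcm(6, 4) = 6·4/gcd(6, 4) = 24/2 = 12, so 12 ∣ r.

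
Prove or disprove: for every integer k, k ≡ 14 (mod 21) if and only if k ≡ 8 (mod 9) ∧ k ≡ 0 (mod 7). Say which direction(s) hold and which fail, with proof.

Converse. If k ≡ 8 (mod 9) and k ≡ 0 (mod 7), then by the Chinese remainder theorem k ≡ 35 (mod 63). Since 35 ≡ 14 (mod 21) and 21 ∣ 63, we get k ≡ 14 (mod 21).

Forward direction. This fails: k = 56 gives 56 ≡ 14 (mod 21) but 56 ≡ 2 (mod 9), so the conjunction on the right does not hold.

(⇒) fails; (⇐) holds.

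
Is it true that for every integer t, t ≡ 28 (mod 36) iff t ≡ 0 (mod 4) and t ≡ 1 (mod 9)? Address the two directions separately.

(→) Suppose t ≡ 28 (mod 36); write t = 36j + 28. Since 4 ∣ 36, reducing mod 4 gives t ≡ 28 ≡ 0 (mod 4); since 9 ∣ 36, reducing mod 9 gives t ≡ 28 ≡ 1 (mod 9).

(←) Conversely, if t ≡ 0 (mod 4) and t ≡ 1 (mod 9), then by the Chinese remainder theorem t ≡ 28 (mod 36). This is exactly t ≡ 28 (mod 36).

The biconditional holds.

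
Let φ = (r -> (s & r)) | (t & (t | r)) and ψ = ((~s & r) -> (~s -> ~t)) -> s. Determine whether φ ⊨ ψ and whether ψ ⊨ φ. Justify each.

(⟹) This fails. Under t = F, r = F, s = F, the left side is true but the right side is false.

(⟸) Assume the antecedent. If t is true, (r -> (s & r)) | (t & (t | r)) reduces to true regardless of the other variables. If t is false, the antecedent forces (t = F, r = F, s = T) or (t = F, r = T, s = T), and (r -> (s & r)) | (t & (t | r)) holds there. Either way (r -> (s & r)) | (t & (t | r)) holds.

Only the converse holds.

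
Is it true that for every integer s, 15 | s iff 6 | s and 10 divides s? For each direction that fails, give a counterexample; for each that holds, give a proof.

The forward direction fails; the converse holds.

(⟹) This fails: take s = 15. Certainly 15 ∣ 15, but 6 ∤ 15.

(⟸) Suppose 6 ∣ s and 10 ∣ s. Any common multiple of 6 and 10 is a multiple of their lcm; here lcm(6, 10) = 6·10/gcd(6, 10) = 60/2 = 30, so 30 ∣ s. Since 15 ∣ 30, it follows that 15 ∣ s.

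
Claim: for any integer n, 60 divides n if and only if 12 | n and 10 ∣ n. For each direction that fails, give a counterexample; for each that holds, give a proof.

Converse. Suppose 12 ∣ n and 10 ∣ n. Any common multiple of 12 and 10 is a multiple of their lcm; here lcm(12, 10) = 12·10/gcd(12, 10) = 120/2 = 60, so 60 ∣ n.

Forward direction. If 60 ∣ n, write n = 60q. Since 60 = 5·12, n = 12·(5q), so 12 ∣ n; and since 60 = 6·10, n = 10·(6q), so 10 ∣ n.

Both implications hold.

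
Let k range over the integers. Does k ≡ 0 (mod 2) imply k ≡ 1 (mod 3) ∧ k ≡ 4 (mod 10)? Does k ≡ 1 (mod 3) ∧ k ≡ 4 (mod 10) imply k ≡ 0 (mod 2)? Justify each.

Forward direction. This fails: k = 0 gives 0 ≡ 0 (mod 2) but 0 ≡ 0 (mod 3), so the conjunction on the right does not hold.

Converse. If k ≡ 1 (mod 3) and k ≡ 4 (mod 10), then by the Chinese remainder theorem k ≡ 4 (mod 30). Since 4 ≡ 0 (mod 2) and 2 ∣ 30, we get k ≡ 0 (mod 2).

Only the converse holds.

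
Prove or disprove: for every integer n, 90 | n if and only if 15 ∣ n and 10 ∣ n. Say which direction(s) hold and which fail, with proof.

Only the forward implication holds.

(→) If 90 ∣ n, write n = 90q. Since 90 = 6·15, n = 15·(6q), so 15 ∣ n; and since 90 = 9·10, n = 10·(9q), so 10 ∣ n.

(←) This fails: take n = 30. Both 15 ∣ 30 and 10 ∣ 30, yet 30 is not a multiple of 90 (since 30 = 0·90 + 30), so 90 ∤ 30.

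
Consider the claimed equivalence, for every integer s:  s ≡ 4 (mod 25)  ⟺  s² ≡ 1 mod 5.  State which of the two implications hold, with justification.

(←) This fails: take s = 1. Then 1² = 1 ≡ 1 (mod 5), yet 1 ≡ 1 (mod 25), not 4.

(→) Suppose s ≡ 4 (mod 25). Then s² ≡ 4² = 16 (mod 25), and since 5 ∣ 25, also s² ≡ 1 (mod 5).

The forward direction holds; the converse fails.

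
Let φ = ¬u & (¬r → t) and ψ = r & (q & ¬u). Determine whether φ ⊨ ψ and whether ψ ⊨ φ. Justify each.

The forward direction fails; the converse holds.

(⇒) This fails. Under t = T, r = F, q = F, u = F, the left side is true but the right side is false.

(⇐) Assume the antecedent. If t is true, the antecedent forces (t = T, r = T, q = T, u = F), and ¬u & (¬r → t) holds there. If t is false, the antecedent forces (t = F, r = T, q = T, u = F), and ¬u & (¬r → t) holds there. Either way ¬u & (¬r → t) holds.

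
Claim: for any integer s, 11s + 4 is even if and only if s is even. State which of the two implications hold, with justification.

Equivalent; both directions hold.

[⇒] Suppose 11s + 4 is even. Since 11 is odd, 11s and s have the same parity, so 11s + 4 ≡ s + 4 (mod 2). As 4 is even, 11s + 4 is even exactly when s is even. Thus s is even.

[⇐] Conversely, suppose s is even; write s = 2j. Then 11s + 4 = 11·(2j) + 4 = 2·11j + 4, which is even.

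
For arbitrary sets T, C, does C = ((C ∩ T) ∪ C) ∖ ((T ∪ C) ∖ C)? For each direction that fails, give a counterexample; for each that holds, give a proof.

Both inclusions hold.

(⊆) Let x ∈ C. Then either x ∈ C and x ∉ T; or x ∈ T ∩ C. In each case x ∈ ((C ∩ T) ∪ C) ∖ ((T ∪ C) ∖ C), so C ⊆ ((C ∩ T) ∪ C) ∖ ((T ∪ C) ∖ C).

(⊇) Let x ∈ ((C ∩ T) ∪ C) ∖ ((T ∪ C) ∖ C). Then either x ∈ C and x ∉ T; or x ∈ T ∩ C. In each case x ∈ C, so ((C ∩ T) ∪ C) ∖ ((T ∪ C) ∖ C) ⊆ C.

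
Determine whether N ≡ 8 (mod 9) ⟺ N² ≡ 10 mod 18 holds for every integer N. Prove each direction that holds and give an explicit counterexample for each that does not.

[⇒] This fails: take N = 17. Then 17 ≡ 8 (mod 9), but 17² = 289 ≡ 1 (mod 18), not 10.

[⇐] This fails: take N = 10. Then 10² = 100 ≡ 10 (mod 18), yet 10 ≡ 1 (mod 9), not 8.

Both directions fail.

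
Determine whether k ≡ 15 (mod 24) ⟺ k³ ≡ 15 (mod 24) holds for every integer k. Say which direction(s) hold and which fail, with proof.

Both directions hold.

(⇒) Suppose k ≡ 15 (mod 24). Write k = 24j + 15. Then (24j + 15)³ = 13824j³ + 25920j² + 16200j + 3375 = 24(576j³ + 1080j² + 675j + 140) + 15, so k³ ≡ 15 (mod 24).

(⇐) Conversely, suppose k³ ≡ 15 (mod 24). The only residue r in {0, …, 23} with r³ ≡ 15 (mod 24) is r = 15, so k ≡ 15 (mod 24).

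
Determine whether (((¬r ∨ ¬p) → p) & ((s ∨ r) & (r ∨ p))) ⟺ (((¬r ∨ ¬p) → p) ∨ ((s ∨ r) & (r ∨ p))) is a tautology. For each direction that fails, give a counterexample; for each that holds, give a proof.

Only the forward direction holds.

[⇒] Assume the antecedent. If p is true, the consequent reduces to true regardless of the other variables. If p is false, the antecedent cannot hold. Either way the consequent holds.

[⇐] This fails. Under p = T, s = F, r = F, the left side is false but the right side is true.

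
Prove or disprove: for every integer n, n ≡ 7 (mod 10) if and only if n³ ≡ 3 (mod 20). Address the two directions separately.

(⇒) fails; (⇐) holds.

(→) This fails: take n = 17. Then 17 ≡ 7 (mod 10), but 17³ = 4913 ≡ 13 (mod 20), not 3.

(←) Conversely, the residues r modulo 20 with r³ ≡ 3 (mod 20) are exactly {7}, and each is ≡ 7 (mod 10).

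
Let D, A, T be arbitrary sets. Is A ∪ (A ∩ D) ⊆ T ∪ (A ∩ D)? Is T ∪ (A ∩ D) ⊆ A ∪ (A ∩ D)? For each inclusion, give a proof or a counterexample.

Both inclusions fail.

(⟹) This inclusion fails. Take D = ∅, A = {1}, T = ∅; then 1 ∈ A ∪ (A ∩ D) but 1 ∉ T ∪ (A ∩ D).

(⟸) This inclusion fails. Take D = ∅, A = ∅, T = {1}; then 1 ∈ T ∪ (A ∩ D) but 1 ∉ A ∪ (A ∩ D).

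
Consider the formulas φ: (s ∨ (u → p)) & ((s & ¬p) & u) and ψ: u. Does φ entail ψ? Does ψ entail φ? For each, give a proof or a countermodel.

[⇐] This fails. Under u = T, p = F, s = F, the left side is false but the right side is true.

[⇒] Assume the antecedent. If u is true, u reduces to true regardless of the other variables. If u is false, the antecedent cannot hold. Either way u holds.

Only the forward direction holds.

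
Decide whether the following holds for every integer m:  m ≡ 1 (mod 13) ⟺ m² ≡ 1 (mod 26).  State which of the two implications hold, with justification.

(⇒) This fails: take m = 14. Then 14 ≡ 1 (mod 13), but 14² = 196 ≡ 14 (mod 26), not 1.

(⇐) This fails: take m = 25. Then 25² = 625 ≡ 1 (mod 26), yet 25 ≡ 12 (mod 13), not 1.

Both directions fail.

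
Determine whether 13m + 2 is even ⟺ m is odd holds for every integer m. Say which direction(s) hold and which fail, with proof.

[⇒] This fails: m = 0 gives 13m + 2 = 2, which is even, but 0 is even, not odd.

[⇐] This also fails: m = 1 is odd, but 13m + 2 = 15 is odd, not even.

Both directions fail.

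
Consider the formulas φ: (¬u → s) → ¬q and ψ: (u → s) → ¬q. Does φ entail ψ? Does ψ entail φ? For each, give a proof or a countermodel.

Forward direction. This fails. Under u = F, s = F, q = T, the left side is true but the right side is false.

Converse. This fails. Under u = T, s = F, q = T, the left side is false but the right side is true.

Both directions fail.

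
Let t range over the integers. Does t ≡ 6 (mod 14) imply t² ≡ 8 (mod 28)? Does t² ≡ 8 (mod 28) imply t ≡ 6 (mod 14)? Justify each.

[⇒] Suppose t ≡ 6 (mod 14). Working modulo 28, t ∈ {6, 20}; for each such r, r² ≡ 8 (mod 28).

[⇐] This fails: take t = 8. Then 8² = 64 ≡ 8 (mod 28), yet 8 ≡ 8 (mod 14), not 6.

The forward direction holds; the converse fails.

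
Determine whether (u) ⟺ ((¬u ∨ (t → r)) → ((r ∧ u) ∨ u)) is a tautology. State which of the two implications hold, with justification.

(⟹) Assume the antecedent. If r is true, the antecedent forces (r = T, u = T, t = F) or (r = T, u = T, t = T), and (¬u ∨ (t → r)) → ((r ∧ u) ∨ u) holds there. If r is false, the antecedent forces (r = F, u = T, t = F) or (r = F, u = T, t = T), and (¬u ∨ (t → r)) → ((r ∧ u) ∨ u) holds there. Either way (¬u ∨ (t → r)) → ((r ∧ u) ∨ u) holds.

(⟸) Assume the antecedent. If r is true, the antecedent forces (r = T, u = T, t = F) or (r = T, u = T, t = T), and u holds there. If r is false, the antecedent forces (r = F, u = T, t = F) or (r = F, u = T, t = T), and u holds there. Either way u holds.

Both directions hold.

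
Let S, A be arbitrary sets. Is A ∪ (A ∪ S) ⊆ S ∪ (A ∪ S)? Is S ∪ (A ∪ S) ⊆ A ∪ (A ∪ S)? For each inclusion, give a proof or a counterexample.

Reverse inclusion. Let x ∈ S ∪ (A ∪ S). Then either x ∈ S and x ∉ A; or x ∈ A and x ∉ S; or x ∈ S ∩ A. In each case x ∈ A ∪ (A ∪ S), so S ∪ (A ∪ S) ⊆ A ∪ (A ∪ S).

Forward inclusion. Let x ∈ A ∪ (A ∪ S). Then either x ∈ S and x ∉ A; or x ∈ A and x ∉ S; or x ∈ S ∩ A. In each case x ∈ S ∪ (A ∪ S), so A ∪ (A ∪ S) ⊆ S ∪ (A ∪ S).

Both inclusions hold.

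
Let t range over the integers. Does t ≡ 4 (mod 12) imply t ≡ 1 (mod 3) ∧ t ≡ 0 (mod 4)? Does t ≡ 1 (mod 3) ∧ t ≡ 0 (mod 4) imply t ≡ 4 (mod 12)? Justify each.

[⇐] If t ≡ 1 (mod 3) and t ≡ 0 (mod 4), then by the Chinese remainder theorem t ≡ 4 (mod 12). This is exactly t ≡ 4 (mod 12).

[⇒] Suppose t ≡ 4 (mod 12); write t = 12j + 4. Since 3 ∣ 12, reducing mod 3 gives t ≡ 4 ≡ 1 (mod 3); since 4 ∣ 12, reducing mod 4 gives t ≡ 4 ≡ 0 (mod 4).

Both implications hold.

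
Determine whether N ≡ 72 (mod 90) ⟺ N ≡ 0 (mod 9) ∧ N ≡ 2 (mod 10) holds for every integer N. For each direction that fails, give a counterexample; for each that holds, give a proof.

Both directions hold; the statement is true.

[⇒] Suppose N ≡ 72 (mod 90); write N = 90j + 72. Since 9 ∣ 90, reducing mod 9 gives N ≡ 72 ≡ 0 (mod 9); since 10 ∣ 90, reducing mod 10 gives N ≡ 72 ≡ 2 (mod 10).

[⇐] Conversely, if N ≡ 0 (mod 9) and N ≡ 2 (mod 10), then by the Chinese remainder theorem N ≡ 72 (mod 90). This is exactly N ≡ 72 (mod 90).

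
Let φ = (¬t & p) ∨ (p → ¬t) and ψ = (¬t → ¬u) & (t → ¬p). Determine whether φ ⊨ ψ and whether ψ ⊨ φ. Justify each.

(⟸) Assume the antecedent. If t is true, the antecedent forces (t = T, u = F, p = F) or (t = T, u = T, p = F), and (¬t & p) ∨ (p → ¬t) holds there. If t is false, (¬t & p) ∨ (p → ¬t) reduces to true regardless of the other variables. Either way (¬t & p) ∨ (p → ¬t) holds.

(⟹) This fails. Under t = F, u = T, p = F, the left side is true but the right side is false.

Not equivalent: only (⇐) holds.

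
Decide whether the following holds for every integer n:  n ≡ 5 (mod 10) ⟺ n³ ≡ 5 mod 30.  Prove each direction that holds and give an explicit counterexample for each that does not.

(⇒) This fails: take n = 15. Then 15 ≡ 5 (mod 10), but 15³ = 3375 ≡ 15 (mod 30), not 5.

(⇐) Conversely, the residues r modulo 30 with r³ ≡ 5 (mod 30) are exactly {5}, and each is ≡ 5 (mod 10).

Not equivalent: only (⇐) holds.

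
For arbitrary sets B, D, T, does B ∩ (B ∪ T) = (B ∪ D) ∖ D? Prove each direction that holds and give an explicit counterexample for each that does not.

(⟹) This inclusion fails. Take B = {1}, D = {1}, T = ∅; then 1 ∈ B ∩ (B ∪ T) but 1 ∉ (B ∪ D) ∖ D.

(⟸) Let x ∈ (B ∪ D) ∖ D. Then either x ∈ B and x ∉ D, T; or x ∈ B ∩ T and x ∉ D. In each case x ∈ B ∩ (B ∪ T), so (B ∪ D) ∖ D ⊆ B ∩ (B ∪ T).

Only the reverse inclusion holds.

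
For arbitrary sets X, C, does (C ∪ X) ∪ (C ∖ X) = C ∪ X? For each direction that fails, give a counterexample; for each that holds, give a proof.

Both inclusions hold.

(⊇) Let x ∈ C ∪ X. Then either x ∈ X and x ∉ C; or x ∈ C and x ∉ X; or x ∈ X ∩ C. In each case x ∈ (C ∪ X) ∪ (C ∖ X), so C ∪ X ⊆ (C ∪ X) ∪ (C ∖ X).

(⊆) Let x ∈ (C ∪ X) ∪ (C ∖ X). Then either x ∈ X and x ∉ C; or x ∈ C and x ∉ X; or x ∈ X ∩ C. In each case x ∈ C ∪ X, so (C ∪ X) ∪ (C ∖ X) ⊆ C ∪ X.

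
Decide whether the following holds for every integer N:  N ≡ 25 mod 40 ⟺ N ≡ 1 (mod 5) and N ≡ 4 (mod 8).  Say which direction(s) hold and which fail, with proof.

Neither direction holds.

(⟹) This fails: N = 25 gives 25 ≡ 25 (mod 40) but 25 ≡ 0 (mod 5), so the conjunction on the right does not hold.

(⟸) This fails: N = 36 satisfies both congruences on the right (36 ≡ 1 mod 5 and 36 ≡ 4 mod 8) yet 36 ≡ 36 (mod 40), not 25.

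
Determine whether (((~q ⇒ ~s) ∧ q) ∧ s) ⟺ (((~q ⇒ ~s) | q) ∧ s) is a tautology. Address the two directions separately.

(⟹) Assume the antecedent. If q is true, the antecedent forces (q = T, s = T), and ((~q ⇒ ~s) | q) ∧ s holds there. If q is false, the antecedent cannot hold. Either way ((~q ⇒ ~s) | q) ∧ s holds.

(⟸) Assume the antecedent. If q is true, the antecedent forces (q = T, s = T), and ((~q ⇒ ~s) ∧ q) ∧ s holds there. If q is false, the antecedent cannot hold. Either way ((~q ⇒ ~s) ∧ q) ∧ s holds.

Equivalent; both directions hold.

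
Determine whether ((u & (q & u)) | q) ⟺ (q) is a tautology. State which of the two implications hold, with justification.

The biconditional holds.

(⟸) Assume the antecedent. If q is true, (u & (q & u)) | q reduces to true regardless of the other variables. If q is false, the antecedent cannot hold. Either way (u & (q & u)) | q holds.

(⟹) Assume the antecedent. If q is true, q reduces to true regardless of the other variables. If q is false, the antecedent cannot hold. Either way q holds.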